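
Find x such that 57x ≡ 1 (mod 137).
Since 137 is prime, by Fermat 57^(-1) ≡ 57^{135} ≡ 125 (mod 137). Verify: 57 × 125 = 7125 ≡ 1 (mod 137)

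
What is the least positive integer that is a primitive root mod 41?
g = 6. Powers: [6, 36, 11, 25, 27, 39, ...] generates all 40 non-zero residues.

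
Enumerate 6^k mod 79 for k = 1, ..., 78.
6^1, 6^2, ..., 6^{78} mod 79: [6, 36, 58, 32, 34, 46, 39, 76, 61, 50, 63, 62, 56, 20, 41, 9, 54, 8, 48, 51, 69, 19, 35, 52, 75, 55, 14, 5, 30, 22, 53, 2, 12, 72, 37, 64, 68, 13, 78, 73, 43, 21, 47, 45, 33, 40, 3, 18, 29, 16, 17, 23, 59, 38, 70, 25, 71, 31, 28, 10, 60, 44, 27, 4, 24, 65, 74, 49, 57, 26, 77, 67, 7, 42, 15, 11, 66, 1]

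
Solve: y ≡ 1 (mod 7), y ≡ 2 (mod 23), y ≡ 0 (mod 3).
M = 7 × 23 × 3 = 483. M₁ = 69, y₁ ≡ 6 (mod 7). M₂ = 21, y₂ ≡ 11 (mod 23). M₃ = 161, y₃ ≡ 2 (mod 3). y = 1×69×6 + 2×21×11 + 0×161×2 ≡ 393 (mod 483)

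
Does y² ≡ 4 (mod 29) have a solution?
By Euler's criterion: 4^{14} ≡ 1 (mod 29). Since this equals 1, 4 is a QR.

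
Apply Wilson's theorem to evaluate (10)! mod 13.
(12)! = (10)! × (11) × (12) ≡ -1 mod 13. So (10)! ≡ -1 × [(12)(11)]^(-1) ≡ 6 mod 13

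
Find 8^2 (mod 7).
8^{2} = 64 ≡ 1 (mod 7)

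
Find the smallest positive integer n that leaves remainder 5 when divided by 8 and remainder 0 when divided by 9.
M = 8 × 9 = 72. M₁ = 9, y₁ ≡ 1 mod 8. M₂ = 8, y₂ ≡ 8 mod 9. n = 5×9×1 + 0×8×8 ≡ 45 mod 72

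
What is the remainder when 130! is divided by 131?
By Wilson's theorem, (130)! ≡ -1 ≡ 130 mod 131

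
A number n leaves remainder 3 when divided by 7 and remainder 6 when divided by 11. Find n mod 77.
M = 7 × 11 = 77. M₁ = 11, y₁ ≡ 2 mod 7. M₂ = 7, y₂ ≡ 8 mod 11. n = 3×11×2 + 6×7×8 ≡ 17 mod 77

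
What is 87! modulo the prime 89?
(88)! = (87)! × (88) ≡ -1 (mod 89). So (87)! ≡ -1 × (88)^(-1) ≡ (-1)×(-1) = 1 (mod 89)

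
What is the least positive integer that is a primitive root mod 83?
g = 2. For each prime q|82: 2^{41}≡82, 2^{2}≡4, none ≡ 1, so ord_83(2) = 82 and 2 is a primitive root.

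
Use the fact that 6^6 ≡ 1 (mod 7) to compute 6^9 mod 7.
By Fermat: 6^{6} ≡ 1 (mod 7). So 6^{9} = 6^{6} · 6^{3} ≡ 6^{3} ≡ 6 (mod 7)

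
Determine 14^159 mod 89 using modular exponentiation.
Using Fermat: 14^{88} ≡ 1 mod 89. 159 ≡ 71 mod 88. So 14^{159} ≡ 14^{71} ≡ 13 mod 89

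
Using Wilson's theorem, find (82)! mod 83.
By Wilson's theorem, (82)! ≡ -1 ≡ 82 (mod 83)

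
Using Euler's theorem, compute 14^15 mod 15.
By Euler: 14^{8} ≡ 1 (mod 15) since gcd(14, 15) = 1. 15 = 1×8 + 7. So 14^{15} ≡ 14^{7} ≡ 14 (mod 15)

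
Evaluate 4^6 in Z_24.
By repeated squaring mod 24: 4^{1}≡4, 4^{2}≡16, 4^{4}≡16. Then 4^{6} = 4^{4+2} ≡ 16 × 16 ≡ 16 mod 24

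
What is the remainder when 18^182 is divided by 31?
Using Fermat: 18^{30} ≡ 1 mod 31. 182 ≡ 2 mod 30. So 18^{182} ≡ 18^{2} ≡ 14 mod 31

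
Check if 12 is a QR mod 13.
By Euler's criterion: 12^{6} ≡ 1 mod 13. Since this equals 1, 12 is a QR.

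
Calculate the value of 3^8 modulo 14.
By repeated squaring mod 14: 3^{1}≡3, 3^{2}≡9, 3^{4}≡11, 3^{8}≡9. So 3^{8} ≡ 9 mod 14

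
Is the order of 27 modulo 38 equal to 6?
Powers of 27 mod 38: 27^1≡27, 27^2≡7, 27^3≡37, 27^4≡11, 27^5≡31, 27^6≡1. First k with 27^k≡1 is k=6. Yes, ord_38(27) = 6.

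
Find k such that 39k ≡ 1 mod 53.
Since 53 is prime, by Fermat 39^(-1) ≡ 39^{51} ≡ 34 mod 53. Verify: 39 × 34 = 1326 ≡ 1 mod 53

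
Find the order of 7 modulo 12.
Powers of 7 mod 12: 7^1≡7, 7^2≡1. Order = 2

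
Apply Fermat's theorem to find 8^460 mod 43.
By Fermat: 8^{42} ≡ 1 mod 43. 460 ≡ 40 mod 42. So 8^{460} ≡ 8^{40} ≡ 41 mod 43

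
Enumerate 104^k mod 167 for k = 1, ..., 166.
104^1, 104^2, ..., 104^{166} mod 167: [104, 128, 119, 18, 35, 133, 138, 157, 129, 56, 146, 154, 151, 6, 123, 100, 46, 108, 43, 130, 160, 107, 106, 2, 41, 89, 71, 36, 70, 99, 109, 147, 91, 112, 125, 141, 135, 12, 79, 33, 92, 49, 86, 93, 153, 47, 45, 4, 82, 11, 142, 72, 140, 31, 51, 127, 15, 57, 83, 115, 103, 24, 158, 66, 17, 98, 5, 19, 139, 94, 90, 8, 164, 22, 117, 144, 113, 62, 102, 87, 30, 114, 166, 63, 39, 48, 149, 132, 34, 29, 10, 38, 111, 21, 13, 16, 161, 44, 67, 121, 59, 124, 37, 7, 60, 61, 165, 126, 78, 96, 131, 97, 68, 58, 20, 76, 55, 42, 26, 32, 155, 88, 134, 75, 118, 81, 74, 14, 120, 122, 163, 85, 156, 25, 95, 27, 136, 116, 40, 152, 110, 84, 52, 64, 143, 9, 101, 150, 69, 162, 148, 28, 73, 77, 159, 3, 145, 50, 23, 54, 105, 65, 80, 137, 53, 1]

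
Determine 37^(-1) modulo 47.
Since 47 is prime, by Fermat 37^(-1) ≡ 37^{45} ≡ 14 mod 47. Verify: 37 × 14 = 518 ≡ 1 mod 47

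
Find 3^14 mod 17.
By repeated squaring mod 17: 3^{1}≡3, 3^{2}≡9, 3^{4}≡13, 3^{8}≡16. Then 3^{14} = 3^{8+4+2} ≡ 16 × 13 × 9 ≡ 2 mod 17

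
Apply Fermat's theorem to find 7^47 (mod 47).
By Fermat: 7^{46} ≡ 1 (mod 47). So 7^{47} = 7^{46} · 7^{1} ≡ 7^{1} ≡ 7 (mod 47)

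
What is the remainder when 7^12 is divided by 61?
By repeated squaring mod 61: 7^{1}≡7, 7^{2}≡49, 7^{4}≡22, 7^{8}≡57. Then 7^{12} = 7^{8+4} ≡ 57 × 22 ≡ 34 mod 61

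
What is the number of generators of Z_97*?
There are φ(97-1) = φ(96) = 32 primitive roots modulo 97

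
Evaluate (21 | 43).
(21/43) = 21^{21} mod 43 = 1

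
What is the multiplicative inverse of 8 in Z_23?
Since 23 is prime, by Fermat 8^(-1) ≡ 8^{21} ≡ 3 (mod 23). Verify: 8 × 3 = 24 ≡ 1 (mod 23)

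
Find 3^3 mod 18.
3^{3} = 27 ≡ 9 mod 18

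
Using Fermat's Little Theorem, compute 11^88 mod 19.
By Fermat: 11^{18} ≡ 1 (mod 19). 88 = 4×18 + 16. So 11^{88} ≡ 11^{16} ≡ 11 (mod 19)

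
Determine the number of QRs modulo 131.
For prime 131, there are (p-1)/2 = (131-1)/2 = 65 quadratic residues (excluding 0).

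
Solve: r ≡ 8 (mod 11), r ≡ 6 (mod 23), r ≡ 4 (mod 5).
M = 11 × 23 × 5 = 1265. M₁ = 115, y₁ ≡ 9 (mod 11). M₂ = 55, y₂ ≡ 18 (mod 23). M₃ = 253, y₃ ≡ 2 (mod 5). r = 8×115×9 + 6×55×18 + 4×253×2 ≡ 1064 (mod 1265)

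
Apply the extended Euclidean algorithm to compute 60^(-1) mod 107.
Extended GCD: 60(-41) + 107(23) = 1. So 60^(-1) ≡ -41 ≡ 66 mod 107. Verify: 60 × 66 = 3960 ≡ 1 mod 107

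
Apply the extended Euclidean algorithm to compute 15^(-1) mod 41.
Extended GCD: 15(11) + 41(-4) = 1. So 15^(-1) ≡ 11 mod 41. Verify: 15 × 11 = 165 ≡ 1 mod 41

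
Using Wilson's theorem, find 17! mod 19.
(18)! = (17)! × (18) ≡ -1 mod 19. So (17)! ≡ -1 × (18)^(-1) ≡ (-1)×(-1) = 1 mod 19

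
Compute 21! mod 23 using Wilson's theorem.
(22)! = (21)! × (22) ≡ -1 mod 23. So (21)! ≡ -1 × (22)^(-1) ≡ (-1)×(-1) = 1 mod 23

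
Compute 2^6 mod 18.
By repeated squaring (mod 18): 2^{1}≡2, 2^{2}≡4, 2^{4}≡16. Then 2^{6} = 2^{4+2} ≡ 16 × 4 ≡ 10 (mod 18)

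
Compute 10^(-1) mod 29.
Since 29 is prime, by Fermat 10^(-1) ≡ 10^{27} ≡ 3 mod 29. Verify: 10 × 3 = 30 ≡ 1 mod 29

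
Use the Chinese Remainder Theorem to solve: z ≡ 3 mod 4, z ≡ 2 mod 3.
M = 4 × 3 = 12. M₁ = 3, y₁ ≡ 3 mod 4. M₂ = 4, y₂ ≡ 1 mod 3. z = 3×3×3 + 2×4×1 ≡ 11 mod 12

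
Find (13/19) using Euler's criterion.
(13/19) = 13^{9} mod 19 = -1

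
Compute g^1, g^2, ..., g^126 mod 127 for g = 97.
97^1, 97^2, ..., 97^{126} mod 127: [97, 11, 51, 121, 53, 61, 75, 36, 63, 15, 58, 38, 3, 37, 33, 26, 109, 32, 56, 98, 108, 62, 45, 47, 114, 9, 111, 99, 78, 73, 96, 41, 40, 70, 59, 8, 14, 88, 27, 79, 43, 107, 92, 34, 123, 120, 83, 50, 24, 42, 10, 81, 110, 2, 67, 22, 102, 115, 106, 122, 23, 72, 126, 30, 116, 76, 6, 74, 66, 52, 91, 64, 112, 69, 89, 124, 90, 94, 101, 18, 95, 71, 29, 19, 65, 82, 80, 13, 118, 16, 28, 49, 54, 31, 86, 87, 57, 68, 119, 113, 39, 100, 48, 84, 20, 35, 93, 4, 7, 44, 77, 103, 85, 117, 46, 17, 125, 60, 105, 25, 12, 21, 5, 104, 55, 1]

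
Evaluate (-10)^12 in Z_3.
Using Fermat: (-10)^{2} ≡ 1 (mod 3). 12 ≡ 0 (mod 2). So (-10)^{12} ≡ (-10)^{0} ≡ 1 (mod 3)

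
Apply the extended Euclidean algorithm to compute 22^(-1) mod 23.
Extended GCD: 22(-1) + 23(1) = 1. So 22^(-1) ≡ -1 ≡ 22 mod 23. Verify: 22 × 22 = 484 ≡ 1 mod 23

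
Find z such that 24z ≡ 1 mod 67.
Since 67 is prime, by Fermat 24^(-1) ≡ 24^{65} ≡ 14 mod 67. Verify: 24 × 14 = 336 ≡ 1 mod 67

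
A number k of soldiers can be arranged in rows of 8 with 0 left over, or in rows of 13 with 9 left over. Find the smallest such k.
M = 8 × 13 = 104. M₁ = 13, y₁ ≡ 5 (mod 8). M₂ = 8, y₂ ≡ 5 (mod 13). k = 0×13×5 + 9×8×5 ≡ 48 (mod 104)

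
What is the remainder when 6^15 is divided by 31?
By repeated squaring mod 31: 6^{1}≡6, 6^{2}≡5, 6^{4}≡25, 6^{8}≡5. Then 6^{15} = 6^{8+4+2+1} ≡ 5 × 25 × 5 × 6 ≡ 30 mod 31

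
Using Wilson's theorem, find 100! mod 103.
(102)! = (100)! × (101) × (102) ≡ -1 (mod 103). So (100)! ≡ -1 × [(102)(101)]^(-1) ≡ 51 (mod 103)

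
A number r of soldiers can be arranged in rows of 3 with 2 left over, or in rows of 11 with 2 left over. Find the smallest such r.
M = 3 × 11 = 33. M₁ = 11, y₁ ≡ 2 mod 3. M₂ = 3, y₂ ≡ 4 mod 11. r = 2×11×2 + 2×3×4 ≡ 2 mod 33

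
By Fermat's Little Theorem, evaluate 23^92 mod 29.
By Fermat: 23^{28} ≡ 1 (mod 29). 92 = 3×28 + 8. So 23^{92} ≡ 23^{8} ≡ 23 (mod 29)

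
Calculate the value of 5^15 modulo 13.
Using Fermat: 5^{12} ≡ 1 (mod 13). 15 ≡ 3 (mod 12). So 5^{15} ≡ 5^{3} ≡ 8 (mod 13)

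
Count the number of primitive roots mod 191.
A prime p has φ(p-1) primitive roots; here φ(190) = 72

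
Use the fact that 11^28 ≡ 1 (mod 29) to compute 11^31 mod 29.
By Fermat: 11^{28} ≡ 1 (mod 29). So 11^{31} = 11^{28} · 11^{3} ≡ 11^{3} ≡ 26 (mod 29)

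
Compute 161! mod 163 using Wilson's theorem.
(162)! = (161)! × (162) ≡ -1 mod 163. So (161)! ≡ -1 × (162)^(-1) ≡ (-1)×(-1) = 1 mod 163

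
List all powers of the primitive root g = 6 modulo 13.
6^1, 6^2, ..., 6^{12} mod 13: [6, 10, 8, 9, 2, 12, 7, 3, 5, 4, 11, 1]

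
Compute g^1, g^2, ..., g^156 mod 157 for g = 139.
139^1, 139^2, ..., 139^{156} mod 157: [139, 10, 134, 100, 84, 58, 55, 109, 79, 148, 5, 67, 50, 42, 29, 106, 133, 118, 74, 81, 112, 25, 21, 93, 53, 145, 59, 37, 119, 56, 91, 89, 125, 105, 151, 108, 97, 138, 28, 124, 123, 141, 131, 154, 54, 127, 69, 14, 62, 140, 149, 144, 77, 27, 142, 113, 7, 31, 70, 153, 72, 117, 92, 71, 135, 82, 94, 35, 155, 36, 137, 46, 114, 146, 41, 47, 96, 156, 18, 147, 23, 57, 73, 99, 102, 48, 78, 9, 152, 90, 107, 115, 128, 51, 24, 39, 83, 76, 45, 132, 136, 64, 104, 12, 98, 120, 38, 101, 66, 68, 32, 52, 6, 49, 60, 19, 129, 33, 34, 16, 26, 3, 103, 30, 88, 143, 95, 17, 8, 13, 80, 130, 15, 44, 150, 126, 87, 4, 85, 40, 65, 86, 22, 75, 63, 122, 2, 121, 20, 111, 43, 11, 116, 110, 61, 1]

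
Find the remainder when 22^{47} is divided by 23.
By Fermat: 22^{22} ≡ 1 mod 23. 47 = 2×22 + 3. So 22^{47} ≡ 22^{3} ≡ 22 mod 23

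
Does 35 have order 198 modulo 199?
35^{99} ≡ 1 mod 199 and 99 < 198, so ord_199(35) = 99 ≠ 198 and 35 is not a primitive root.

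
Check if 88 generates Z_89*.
88^{2} ≡ 1 mod 89 and 2 < 88, so ord_89(88) = 2 ≠ 88 and 88 is not a primitive root.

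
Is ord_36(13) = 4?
Powers of 13 mod 36: 13^1≡13, 13^2≡25, 13^3≡1. Already 13^3≡1, so the order is 3 < 4. No, the actual order is 3.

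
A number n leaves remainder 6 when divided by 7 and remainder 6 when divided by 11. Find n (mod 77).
M = 7 × 11 = 77. M₁ = 11, y₁ ≡ 2 (mod 7). M₂ = 7, y₂ ≡ 8 (mod 11). n = 6×11×2 + 6×7×8 ≡ 6 (mod 77)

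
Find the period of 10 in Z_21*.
Powers of 10 mod 21: 10^1≡10, 10^2≡16, 10^3≡13, 10^4≡4, 10^5≡19, 10^6≡1. Order = 6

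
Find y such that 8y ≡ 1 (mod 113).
Since 113 is prime, by Fermat 8^(-1) ≡ 8^{111} ≡ 99 (mod 113). Verify: 8 × 99 = 792 ≡ 1 (mod 113)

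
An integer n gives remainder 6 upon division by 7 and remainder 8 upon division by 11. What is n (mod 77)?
M = 7 × 11 = 77. M₁ = 11, y₁ ≡ 2 (mod 7). M₂ = 7, y₂ ≡ 8 (mod 11). n = 6×11×2 + 8×7×8 ≡ 41 (mod 77)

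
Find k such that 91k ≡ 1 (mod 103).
Since 103 is prime, by Fermat 91^(-1) ≡ 91^{101} ≡ 60 (mod 103). Verify: 91 × 60 = 5460 ≡ 1 (mod 103)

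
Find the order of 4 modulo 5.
Powers of 4 mod 5: 4^1≡4, 4^2≡1. Order = 2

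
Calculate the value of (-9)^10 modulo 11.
Using Fermat: (-9)^{10} ≡ 1 (mod 11). 10 ≡ 0 (mod 10). So (-9)^{10} ≡ (-9)^{0} ≡ 1 (mod 11)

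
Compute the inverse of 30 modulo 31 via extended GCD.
Extended GCD: 30(-1) + 31(1) = 1. So 30^(-1) ≡ -1 ≡ 30 mod 31. Verify: 30 × 30 = 900 ≡ 1 mod 31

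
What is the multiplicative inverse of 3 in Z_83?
Since 83 is prime, by Fermat 3^(-1) ≡ 3^{81} ≡ 28 mod 83. Verify: 3 × 28 = 84 ≡ 1 mod 83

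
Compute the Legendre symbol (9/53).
(9/53) = 9^{26} mod 53 = 1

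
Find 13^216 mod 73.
Using Fermat: 13^{72} ≡ 1 mod 73. 216 ≡ 0 mod 72. So 13^{216} ≡ 13^{0} ≡ 1 mod 73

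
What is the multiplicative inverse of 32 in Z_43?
Since 43 is prime, by Fermat 32^(-1) ≡ 32^{41} ≡ 39 (mod 43). Verify: 32 × 39 = 1248 ≡ 1 (mod 43)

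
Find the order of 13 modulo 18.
Powers of 13 mod 18: 13^1≡13, 13^2≡7, 13^3≡1. Order = 3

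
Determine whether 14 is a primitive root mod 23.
ord_23(14) divides 22. For each prime q|22: 14^{11}≡22, 14^{2}≡12, none ≡ 1. So 14 has order 22 and is a primitive root mod 23.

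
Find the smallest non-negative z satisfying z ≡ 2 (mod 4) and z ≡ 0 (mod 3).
M = 4 × 3 = 12. M₁ = 3, y₁ ≡ 3 (mod 4). M₂ = 4, y₂ ≡ 1 (mod 3). z = 2×3×3 + 0×4×1 ≡ 6 (mod 12)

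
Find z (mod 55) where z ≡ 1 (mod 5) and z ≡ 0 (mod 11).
M = 5 × 11 = 55. M₁ = 11, y₁ ≡ 1 (mod 5). M₂ = 5, y₂ ≡ 9 (mod 11). z = 1×11×1 + 0×5×9 ≡ 11 (mod 55)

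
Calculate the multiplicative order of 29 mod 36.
Powers of 29 mod 36: 29^1≡29, 29^2≡13, 29^3≡17, 29^4≡25, 29^5≡5, 29^6≡1. So the order of 29 is 6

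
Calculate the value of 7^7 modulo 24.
By repeated squaring (mod 24): 7^{1}≡7, 7^{2}≡1, 7^{4}≡1. Then 7^{7} = 7^{4+2+1} ≡ 1 × 1 × 7 ≡ 7 (mod 24)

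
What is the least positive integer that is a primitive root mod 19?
g = 2. Powers: [2, 4, 8, 16, 13, 7, 14, 9, 18, ...] generates all 18 non-zero residues.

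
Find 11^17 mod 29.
By repeated squaring mod 29: 11^{1}≡11, 11^{2}≡5, 11^{4}≡25, 11^{8}≡16, 11^{16}≡24. Then 11^{17} = 11^{16+1} ≡ 24 × 11 ≡ 3 mod 29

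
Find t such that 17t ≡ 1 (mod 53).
Since 53 is prime, by Fermat 17^(-1) ≡ 17^{51} ≡ 25 (mod 53). Verify: 17 × 25 = 425 ≡ 1 (mod 53)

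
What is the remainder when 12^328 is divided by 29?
Using Fermat: 12^{28} ≡ 1 mod 29. 328 ≡ 20 mod 28. So 12^{328} ≡ 12^{20} ≡ 1 mod 29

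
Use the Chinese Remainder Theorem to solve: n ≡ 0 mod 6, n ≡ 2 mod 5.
M = 6 × 5 = 30. M₁ = 5, y₁ ≡ 5 mod 6. M₂ = 6, y₂ ≡ 1 mod 5. n = 0×5×5 + 2×6×1 ≡ 12 mod 30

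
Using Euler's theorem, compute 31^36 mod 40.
By Euler: 31^{16} ≡ 1 mod 40 since gcd(31, 40) = 1. 36 = 2×16 + 4. So 31^{36} ≡ 31^{4} ≡ 1 mod 40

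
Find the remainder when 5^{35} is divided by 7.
By Fermat: 5^{6} ≡ 1 mod 7. 35 = 5×6 + 5. So 5^{35} ≡ 5^{5} ≡ 3 mod 7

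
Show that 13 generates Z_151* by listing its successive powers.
13^1, 13^2, ..., 13^{150} mod 151: [13, 18, 83, 22, 135, 94, 14, 31, 101, 105, 6, 78, 108, 45, 132, 55, 111, 84, 35, 2, 26, 36, 15, 44, 119, 37, 28, 62, 51, 59, 12, 5, 65, 90, 113, 110, 71, 17, 70, 4, 52, 72, 30, 88, 87, 74, 56, 124, 102, 118, 24, 10, 130, 29, 75, 69, 142, 34, 140, 8, 104, 144, 60, 25, 23, 148, 112, 97, 53, 85, 48, 20, 109, 58, 150, 138, 133, 68, 129, 16, 57, 137, 120, 50, 46, 145, 73, 43, 106, 19, 96, 40, 67, 116, 149, 125, 115, 136, 107, 32, 114, 123, 89, 100, 92, 139, 146, 86, 61, 38, 41, 80, 134, 81, 147, 99, 79, 121, 63, 64, 77, 95, 27, 49, 33, 127, 141, 21, 122, 76, 82, 9, 117, 11, 143, 47, 7, 91, 126, 128, 3, 39, 54, 98, 66, 103, 131, 42, 93, 1]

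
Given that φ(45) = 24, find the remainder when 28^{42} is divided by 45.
By Euler: 28^{24} ≡ 1 (mod 45) since gcd(28, 45) = 1. 42 = 1×24 + 18. So 28^{42} ≡ 28^{18} ≡ 19 (mod 45)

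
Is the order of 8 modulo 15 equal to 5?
Powers of 8 mod 15: 8^1≡8, 8^2≡4, 8^3≡2, 8^4≡1. Already 8^4≡1, so the order is 4 < 5. No, the actual order is 4.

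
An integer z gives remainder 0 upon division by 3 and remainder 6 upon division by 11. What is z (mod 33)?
M = 3 × 11 = 33. M₁ = 11, y₁ ≡ 2 (mod 3). M₂ = 3, y₂ ≡ 4 (mod 11). z = 0×11×2 + 6×3×4 ≡ 6 (mod 33)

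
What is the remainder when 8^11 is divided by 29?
By repeated squaring (mod 29): 8^{1}≡8, 8^{2}≡6, 8^{4}≡7, 8^{8}≡20. Then 8^{11} = 8^{8+2+1} ≡ 20 × 6 × 8 ≡ 3 (mod 29)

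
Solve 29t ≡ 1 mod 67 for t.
Since 67 is prime, by Fermat 29^(-1) ≡ 29^{65} ≡ 37 mod 67. Verify: 29 × 37 = 1073 ≡ 1 mod 67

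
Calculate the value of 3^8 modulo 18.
By repeated squaring mod 18: 3^{1}≡3, 3^{2}≡9, 3^{4}≡9, 3^{8}≡9. So 3^{8} ≡ 9 mod 18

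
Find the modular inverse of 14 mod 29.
Since 29 is prime, by Fermat 14^(-1) ≡ 14^{27} ≡ 27 (mod 29). Verify: 14 × 27 = 378 ≡ 1 (mod 29)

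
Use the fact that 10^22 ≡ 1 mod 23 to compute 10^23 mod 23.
By Fermat: 10^{22} ≡ 1 mod 23. So 10^{23} = 10^{22} · 10^{1} ≡ 10^{1} ≡ 10 mod 23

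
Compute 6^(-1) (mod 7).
Since 7 is prime, by Fermat 6^(-1) ≡ 6^{5} ≡ 6 (mod 7). Verify: 6 × 6 = 36 ≡ 1 (mod 7)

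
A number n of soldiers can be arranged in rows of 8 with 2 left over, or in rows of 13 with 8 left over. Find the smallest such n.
M = 8 × 13 = 104. M₁ = 13, y₁ ≡ 5 (mod 8). M₂ = 8, y₂ ≡ 5 (mod 13). n = 2×13×5 + 8×8×5 ≡ 34 (mod 104)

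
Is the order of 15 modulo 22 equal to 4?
Powers of 15 mod 22: 15^1≡15, 15^2≡5, 15^3≡9, 15^4≡3, 15^5≡1. 15^4≡3≢1, so ord ≠ 4. No, the actual order is 5.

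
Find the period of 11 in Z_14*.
Powers of 11 mod 14: 11^1≡11, 11^2≡9, 11^3≡1. ord_14(11) = 3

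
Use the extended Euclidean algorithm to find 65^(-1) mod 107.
Extended GCD: 65(28) + 107(-17) = 1. So 65^(-1) ≡ 28 (mod 107). Verify: 65 × 28 = 1820 ≡ 1 (mod 107)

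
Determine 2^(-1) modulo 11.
Since 11 is prime, by Fermat 2^(-1) ≡ 2^{9} ≡ 6 (mod 11). Verify: 2 × 6 = 12 ≡ 1 (mod 11)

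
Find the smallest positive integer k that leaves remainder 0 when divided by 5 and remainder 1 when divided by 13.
M = 5 × 13 = 65. M₁ = 13, y₁ ≡ 2 (mod 5). M₂ = 5, y₂ ≡ 8 (mod 13). k = 0×13×2 + 1×5×8 ≡ 40 (mod 65)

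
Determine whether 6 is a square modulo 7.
By Euler's criterion: 6^{3} ≡ 6 (mod 7). Since this equals -1 (≡ 6), 6 is not a QR.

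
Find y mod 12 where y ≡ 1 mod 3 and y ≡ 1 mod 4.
M = 3 × 4 = 12. M₁ = 4, y₁ ≡ 1 mod 3. M₂ = 3, y₂ ≡ 3 mod 4. y = 1×4×1 + 1×3×3 ≡ 1 mod 12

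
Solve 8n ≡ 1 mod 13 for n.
Since 13 is prime, by Fermat 8^(-1) ≡ 8^{11} ≡ 5 mod 13. Verify: 8 × 5 = 40 ≡ 1 mod 13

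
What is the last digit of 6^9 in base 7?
Using Fermat: 6^{6} ≡ 1 mod 7. 9 ≡ 3 mod 6. So 6^{9} ≡ 6^{3} ≡ 6 mod 7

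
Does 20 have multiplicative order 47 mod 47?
Powers of 20 mod 47: 20^1≡20, 20^2≡24, 20^3≡10, 20^4≡12, 20^5≡5, 20^6≡6, 20^7≡26, 20^8≡3, 20^9≡13, 20^10≡25, 20^11≡30, 20^12≡36, 20^13≡15, 20^14≡18, 20^15≡31, 20^16≡9, 20^17≡39, 20^18≡28, 20^19≡43, 20^20≡14, 20^21≡45, 20^22≡7, 20^23≡46, 20^24≡27, 20^25≡23, 20^26≡37, 20^27≡35, 20^28≡42, 20^29≡41, 20^30≡21, 20^31≡44, 20^32≡34, 20^33≡22, 20^34≡17, 20^35≡11, 20^36≡32, 20^37≡29, 20^38≡16, 20^39≡38, 20^40≡8, 20^41≡19, 20^42≡4, 20^43≡33, 20^44≡2, 20^45≡40, 20^46≡1. Already 20^46≡1, so the order is 46 < 47. No, the actual order is 46.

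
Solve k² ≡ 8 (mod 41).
The square roots of 8 mod 41 are 34 and 7. Verify: 34² = 1156 ≡ 8 (mod 41)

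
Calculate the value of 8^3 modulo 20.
8^{3} = 512 ≡ 12 mod 20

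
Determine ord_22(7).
Powers of 7 mod 22: 7^1≡7, 7^2≡5, 7^3≡13, 7^4≡3, 7^5≡21, 7^6≡15, 7^7≡17, 7^8≡9, 7^9≡19, 7^10≡1. Order = 10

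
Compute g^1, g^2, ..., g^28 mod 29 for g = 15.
15^1, 15^2, ..., 15^{28} mod 29: [15, 22, 11, 20, 10, 5, 17, 23, 26, 13, 21, 25, 27, 28, 14, 7, 18, 9, 19, 24, 12, 6, 3, 16, 8, 4, 2, 1]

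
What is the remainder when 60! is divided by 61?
By Wilson's theorem, (60)! ≡ -1 ≡ 60 mod 61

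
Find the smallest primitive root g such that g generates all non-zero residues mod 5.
g = 2. For each prime q|4: 2^{2}≡4, none ≡ 1, so ord_5(2) = 4 and 2 is a primitive root.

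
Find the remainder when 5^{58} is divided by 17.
By Fermat: 5^{16} ≡ 1 mod 17. 58 = 3×16 + 10. So 5^{58} ≡ 5^{10} ≡ 9 mod 17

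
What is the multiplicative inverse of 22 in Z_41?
Since 41 is prime, by Fermat 22^(-1) ≡ 22^{39} ≡ 28 (mod 41). Verify: 22 × 28 = 616 ≡ 1 (mod 41)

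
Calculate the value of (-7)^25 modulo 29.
By repeated squaring mod 29: (-7)^{1}≡22, (-7)^{2}≡20, (-7)^{4}≡23, (-7)^{8}≡7, (-7)^{16}≡20. Then (-7)^{25} = (-7)^{16+8+1} ≡ 20 × 7 × 22 ≡ 6 mod 29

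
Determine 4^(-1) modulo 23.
Since 23 is prime, by Fermat 4^(-1) ≡ 4^{21} ≡ 6 (mod 23). Verify: 4 × 6 = 24 ≡ 1 (mod 23)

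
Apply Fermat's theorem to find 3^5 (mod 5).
By Fermat: 3^{4} ≡ 1 (mod 5). So 3^{5} = 3^{4} · 3^{1} ≡ 3^{1} ≡ 3 (mod 5)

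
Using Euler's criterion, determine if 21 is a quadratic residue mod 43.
By Euler's criterion: 21^{21} ≡ 1 (mod 43). Since this equals 1, 21 is a QR.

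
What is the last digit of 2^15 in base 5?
Using Fermat: 2^{4} ≡ 1 mod 5. 15 ≡ 3 mod 4. So 2^{15} ≡ 2^{3} ≡ 3 mod 5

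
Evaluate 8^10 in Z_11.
Using Fermat: 8^{10} ≡ 1 (mod 11). 10 ≡ 0 (mod 10). So 8^{10} ≡ 8^{0} ≡ 1 (mod 11)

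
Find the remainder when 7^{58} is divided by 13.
By Fermat: 7^{12} ≡ 1 mod 13. 58 = 4×12 + 10. So 7^{58} ≡ 7^{10} ≡ 4 mod 13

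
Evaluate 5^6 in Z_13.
By repeated squaring (mod 13): 5^{1}≡5, 5^{2}≡12, 5^{4}≡1. Then 5^{6} = 5^{4+2} ≡ 1 × 12 ≡ 12 (mod 13)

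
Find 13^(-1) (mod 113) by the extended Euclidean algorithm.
Extended GCD: 13(-26) + 113(3) = 1. So 13^(-1) ≡ -26 ≡ 87 (mod 113). Verify: 13 × 87 = 1131 ≡ 1 (mod 113)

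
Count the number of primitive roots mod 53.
There are φ(53-1) = φ(52) = 24 primitive roots modulo 53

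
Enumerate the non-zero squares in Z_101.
Quadratic residues modulo 101: {1, 4, 5, 6, 9, 13, 14, 16, 17, 19, 20, 21, 22, 23, 24, 25, 30, 31, 33, 36, 37, 43, 45, 47, 49, 52, 54, 56, 58, 64, 65, 68, 70, 71, 76, 77, 78, 79, 80, 81, 82, 84, 85, 87, 88, 92, 95, 96, 97, 100}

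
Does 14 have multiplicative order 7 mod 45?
Powers of 14 mod 45: 14^1≡14, 14^2≡16, 14^3≡44, 14^4≡31, 14^5≡29, 14^6≡1. Already 14^6≡1, so the order is 6 < 7. No, the actual order is 6.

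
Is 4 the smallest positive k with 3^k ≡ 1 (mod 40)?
Powers of 3 mod 40: 3^1≡3, 3^2≡9, 3^3≡27, 3^4≡1. First k with 3^k≡1 is k=4. Yes, ord_40(3) = 4.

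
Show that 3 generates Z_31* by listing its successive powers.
3^1, 3^2, ..., 3^{30} mod 31: [3, 9, 27, 19, 26, 16, 17, 20, 29, 25, 13, 8, 24, 10, 30, 28, 22, 4, 12, 5, 15, 14, 11, 2, 6, 18, 23, 7, 21, 1]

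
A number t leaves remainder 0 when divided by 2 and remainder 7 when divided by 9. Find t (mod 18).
M = 2 × 9 = 18. M₁ = 9, y₁ ≡ 1 (mod 2). M₂ = 2, y₂ ≡ 5 (mod 9). t = 0×9×1 + 7×2×5 ≡ 16 (mod 18)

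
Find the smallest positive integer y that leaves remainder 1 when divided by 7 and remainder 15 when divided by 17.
M = 7 × 17 = 119. M₁ = 17, y₁ ≡ 5 (mod 7). M₂ = 7, y₂ ≡ 5 (mod 17). y = 1×17×5 + 15×7×5 ≡ 15 (mod 119)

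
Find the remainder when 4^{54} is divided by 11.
By Fermat: 4^{10} ≡ 1 (mod 11). 54 = 5×10 + 4. So 4^{54} ≡ 4^{4} ≡ 3 (mod 11)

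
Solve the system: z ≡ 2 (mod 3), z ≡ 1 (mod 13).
M = 3 × 13 = 39. M₁ = 13, y₁ ≡ 1 (mod 3). M₂ = 3, y₂ ≡ 9 (mod 13). z = 2×13×1 + 1×3×9 ≡ 14 (mod 39)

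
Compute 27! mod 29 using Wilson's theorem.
(28)! = (27)! × (28) ≡ -1 mod 29. So (27)! ≡ -1 × (28)^(-1) ≡ (-1)×(-1) = 1 mod 29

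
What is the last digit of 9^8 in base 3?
By repeated squaring (mod 3): 9^{1}≡0, 9^{2}≡0, 9^{4}≡0, 9^{8}≡0. So 9^{8} ≡ 0 (mod 3)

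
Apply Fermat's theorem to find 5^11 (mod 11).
By Fermat: 5^{10} ≡ 1 (mod 11). So 5^{11} = 5^{10} · 5^{1} ≡ 5^{1} ≡ 5 (mod 11)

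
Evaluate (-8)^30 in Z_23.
Using Fermat: (-8)^{22} ≡ 1 mod 23. 30 ≡ 8 mod 22. So (-8)^{30} ≡ (-8)^{8} ≡ 4 mod 23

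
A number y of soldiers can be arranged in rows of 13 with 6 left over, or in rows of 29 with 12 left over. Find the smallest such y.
M = 13 × 29 = 377. M₁ = 29, y₁ ≡ 9 (mod 13). M₂ = 13, y₂ ≡ 9 (mod 29). y = 6×29×9 + 12×13×9 ≡ 331 (mod 377)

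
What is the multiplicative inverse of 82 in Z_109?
Since 109 is prime, by Fermat 82^(-1) ≡ 82^{107} ≡ 4 mod 109. Verify: 82 × 4 = 328 ≡ 1 mod 109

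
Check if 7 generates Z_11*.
ord_11(7) divides 10. For each prime q|10: 7^{5}≡10, 7^{2}≡5, none ≡ 1. So 7 has order 10 and is a primitive root mod 11.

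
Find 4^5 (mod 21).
By repeated squaring (mod 21): 4^{1}≡4, 4^{2}≡16, 4^{4}≡4. Then 4^{5} = 4^{4+1} ≡ 4 × 4 ≡ 16 (mod 21)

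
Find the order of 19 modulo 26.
Powers of 19 mod 26: 19^1≡19, 19^2≡23, 19^3≡21, 19^4≡9, 19^5≡15, 19^6≡25, 19^7≡7, 19^8≡3, 19^9≡5, 19^10≡17, 19^11≡11, 19^12≡1. ord_26(19) = 12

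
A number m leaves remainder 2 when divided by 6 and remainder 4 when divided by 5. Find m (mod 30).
M = 6 × 5 = 30. M₁ = 5, y₁ ≡ 5 (mod 6). M₂ = 6, y₂ ≡ 1 (mod 5). m = 2×5×5 + 4×6×1 ≡ 14 (mod 30)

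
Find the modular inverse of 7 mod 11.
Since 11 is prime, by Fermat 7^(-1) ≡ 7^{9} ≡ 8 mod 11. Verify: 7 × 8 = 56 ≡ 1 mod 11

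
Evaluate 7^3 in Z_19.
7^{3} = 343 ≡ 1 (mod 19)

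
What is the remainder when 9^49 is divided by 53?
By repeated squaring mod 53: 9^{1}≡9, 9^{2}≡28, 9^{4}≡42, 9^{8}≡15, 9^{16}≡13, 9^{32}≡10. Then 9^{49} = 9^{32+16+1} ≡ 10 × 13 × 9 ≡ 4 mod 53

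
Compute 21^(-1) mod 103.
Since 103 is prime, by Fermat 21^(-1) ≡ 21^{101} ≡ 54 mod 103. Verify: 21 × 54 = 1134 ≡ 1 mod 103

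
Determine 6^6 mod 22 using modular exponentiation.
By repeated squaring mod 22: 6^{1}≡6, 6^{2}≡14, 6^{4}≡20. Then 6^{6} = 6^{4+2} ≡ 20 × 14 ≡ 16 mod 22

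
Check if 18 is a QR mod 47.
By Euler's criterion: 18^{23} ≡ 1 (mod 47). Since this equals 1, 18 is a QR.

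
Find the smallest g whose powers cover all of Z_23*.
g = 5. For each prime q|22: 5^{11}≡22, 5^{2}≡2, none ≡ 1, so ord_23(5) = 22 and 5 is a primitive root.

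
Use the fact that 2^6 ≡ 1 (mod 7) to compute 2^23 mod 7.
By Fermat: 2^{6} ≡ 1 (mod 7). 23 = 3×6 + 5. So 2^{23} ≡ 2^{5} ≡ 4 (mod 7)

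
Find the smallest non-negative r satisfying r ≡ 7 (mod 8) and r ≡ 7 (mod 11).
M = 8 × 11 = 88. M₁ = 11, y₁ ≡ 3 (mod 8). M₂ = 8, y₂ ≡ 7 (mod 11). r = 7×11×3 + 7×8×7 ≡ 7 (mod 88)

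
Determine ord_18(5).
Powers of 5 mod 18: 5^1≡5, 5^2≡7, 5^3≡17, 5^4≡13, 5^5≡11, 5^6≡1. ord_18(5) = 6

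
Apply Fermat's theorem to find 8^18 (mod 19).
By Fermat's Little Theorem, 8^{18} ≡ 1 (mod 19) since 19 is prime and gcd(8, 19) = 1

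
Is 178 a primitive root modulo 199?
178^{9} ≡ 1 mod 199 and 9 < 198, so ord_199(178) = 9 ≠ 198 and 178 is not a primitive root.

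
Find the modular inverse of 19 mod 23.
Since 23 is prime, by Fermat 19^(-1) ≡ 19^{21} ≡ 17 mod 23. Verify: 19 × 17 = 323 ≡ 1 mod 23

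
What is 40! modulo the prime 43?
(42)! = (40)! × (41) × (42) ≡ -1 mod 43. So (40)! ≡ -1 × [(42)(41)]^(-1) ≡ 21 mod 43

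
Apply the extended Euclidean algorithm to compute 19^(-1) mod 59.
Extended GCD: 19(28) + 59(-9) = 1. So 19^(-1) ≡ 28 (mod 59). Verify: 19 × 28 = 532 ≡ 1 (mod 59)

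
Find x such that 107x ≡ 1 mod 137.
Since 137 is prime, by Fermat 107^(-1) ≡ 107^{135} ≡ 105 mod 137. Verify: 107 × 105 = 11235 ≡ 1 mod 137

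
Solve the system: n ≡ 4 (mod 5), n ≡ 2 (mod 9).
M = 5 × 9 = 45. M₁ = 9, y₁ ≡ 4 (mod 5). M₂ = 5, y₂ ≡ 2 (mod 9). n = 4×9×4 + 2×5×2 ≡ 29 (mod 45)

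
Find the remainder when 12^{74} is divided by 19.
By Fermat: 12^{18} ≡ 1 mod 19. 74 = 4×18 + 2. So 12^{74} ≡ 12^{2} ≡ 11 mod 19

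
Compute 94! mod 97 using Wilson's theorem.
(96)! = (94)! × (95) × (96) ≡ -1 mod 97. So (94)! ≡ -1 × [(96)(95)]^(-1) ≡ 48 mod 97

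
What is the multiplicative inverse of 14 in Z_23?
Since 23 is prime, by Fermat 14^(-1) ≡ 14^{21} ≡ 5 mod 23. Verify: 14 × 5 = 70 ≡ 1 mod 23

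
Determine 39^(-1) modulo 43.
Since 43 is prime, by Fermat 39^(-1) ≡ 39^{41} ≡ 32 (mod 43). Verify: 39 × 32 = 1248 ≡ 1 (mod 43)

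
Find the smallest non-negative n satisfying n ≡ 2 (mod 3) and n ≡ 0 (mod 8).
M = 3 × 8 = 24. M₁ = 8, y₁ ≡ 2 (mod 3). M₂ = 3, y₂ ≡ 3 (mod 8). n = 2×8×2 + 0×3×3 ≡ 8 (mod 24)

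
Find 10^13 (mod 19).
By repeated squaring (mod 19): 10^{1}≡10, 10^{2}≡5, 10^{4}≡6, 10^{8}≡17. Then 10^{13} = 10^{8+4+1} ≡ 17 × 6 × 10 ≡ 13 (mod 19)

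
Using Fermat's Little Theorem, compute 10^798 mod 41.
By Fermat: 10^{40} ≡ 1 (mod 41). 798 ≡ 38 (mod 40). So 10^{798} ≡ 10^{38} ≡ 16 (mod 41)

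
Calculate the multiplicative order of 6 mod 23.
Powers of 6 mod 23: 6^1≡6, 6^2≡13, 6^3≡9, 6^4≡8, 6^5≡2, 6^6≡12, 6^7≡3, 6^8≡18, 6^9≡16, 6^10≡4, 6^11≡1. Order = 11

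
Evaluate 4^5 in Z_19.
By repeated squaring mod 19: 4^{1}≡4, 4^{2}≡16, 4^{4}≡9. Then 4^{5} = 4^{4+1} ≡ 9 × 4 ≡ 17 mod 19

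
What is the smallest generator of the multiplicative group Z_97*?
g = 5. For each prime q|96: 5^{48}≡96, 5^{32}≡35, none ≡ 1, so ord_97(5) = 96 and 5 is a primitive root.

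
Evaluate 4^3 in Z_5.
4^{3} = 64 ≡ 4 (mod 5)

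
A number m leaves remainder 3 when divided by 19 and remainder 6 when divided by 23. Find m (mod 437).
M = 19 × 23 = 437. M₁ = 23, y₁ ≡ 5 (mod 19). M₂ = 19, y₂ ≡ 17 (mod 23). m = 3×23×5 + 6×19×17 ≡ 98 (mod 437)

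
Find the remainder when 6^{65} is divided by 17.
By Fermat: 6^{16} ≡ 1 (mod 17). 65 = 4×16 + 1. So 6^{65} ≡ 6^{1} ≡ 6 (mod 17)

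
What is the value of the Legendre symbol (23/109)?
(23/109) = 23^{54} mod 109 = -1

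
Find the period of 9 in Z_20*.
Powers of 9 mod 20: 9^1≡9, 9^2≡1. Order = 2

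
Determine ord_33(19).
Powers of 19 mod 33: 19^1≡19, 19^2≡31, 19^3≡28, 19^4≡4, 19^5≡10, 19^6≡25, 19^7≡13, 19^8≡16, 19^9≡7, 19^10≡1. So the order of 19 is 10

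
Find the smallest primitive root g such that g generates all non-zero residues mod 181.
g = 2. For each prime q|180: 2^{90}≡180, 2^{60}≡48, 2^{36}≡59, none ≡ 1, so ord_181(2) = 180 and 2 is a primitive root.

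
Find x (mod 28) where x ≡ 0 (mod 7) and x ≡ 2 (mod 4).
M = 7 × 4 = 28. M₁ = 4, y₁ ≡ 2 (mod 7). M₂ = 7, y₂ ≡ 3 (mod 4). x = 0×4×2 + 2×7×3 ≡ 14 (mod 28)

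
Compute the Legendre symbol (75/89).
(75/89) = 75^{44} mod 89 = -1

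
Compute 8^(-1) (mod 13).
Since 13 is prime, by Fermat 8^(-1) ≡ 8^{11} ≡ 5 (mod 13). Verify: 8 × 5 = 40 ≡ 1 (mod 13)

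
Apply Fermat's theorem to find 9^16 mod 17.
By Fermat's Little Theorem, 9^{16} ≡ 1 mod 17 since 17 is prime and gcd(9, 17) = 1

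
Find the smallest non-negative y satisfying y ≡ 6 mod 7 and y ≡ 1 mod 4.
M = 7 × 4 = 28. M₁ = 4, y₁ ≡ 2 mod 7. M₂ = 7, y₂ ≡ 3 mod 4. y = 6×4×2 + 1×7×3 ≡ 13 mod 28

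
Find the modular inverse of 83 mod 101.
Since 101 is prime, by Fermat 83^(-1) ≡ 83^{99} ≡ 28 (mod 101). Verify: 83 × 28 = 2324 ≡ 1 (mod 101)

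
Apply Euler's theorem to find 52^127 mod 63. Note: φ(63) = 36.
By Euler: 52^{36} ≡ 1 mod 63 since gcd(52, 63) = 1. 127 = 3×36 + 19. So 52^{127} ≡ 52^{19} ≡ 52 mod 63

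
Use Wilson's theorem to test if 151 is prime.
(150)! mod 151 = 150. Since 150 ≡ -1 (mod 151), 151 is prime.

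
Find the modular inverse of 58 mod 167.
Since 167 is prime, by Fermat 58^(-1) ≡ 58^{165} ≡ 72 (mod 167). Verify: 58 × 72 = 4176 ≡ 1 (mod 167)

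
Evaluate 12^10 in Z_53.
By repeated squaring mod 53: 12^{1}≡12, 12^{2}≡38, 12^{4}≡13, 12^{8}≡10. Then 12^{10} = 12^{8+2} ≡ 10 × 38 ≡ 9 mod 53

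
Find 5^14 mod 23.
By repeated squaring mod 23: 5^{1}≡5, 5^{2}≡2, 5^{4}≡4, 5^{8}≡16. Then 5^{14} = 5^{8+4+2} ≡ 16 × 4 × 2 ≡ 13 mod 23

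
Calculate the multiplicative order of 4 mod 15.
Powers of 4 mod 15: 4^1≡4, 4^2≡1. Order = 2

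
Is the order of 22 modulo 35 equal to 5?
Powers of 22 mod 35: 22^1≡22, 22^2≡29, 22^3≡8, 22^4≡1. Already 22^4≡1, so the order is 4 < 5. No, the actual order is 4.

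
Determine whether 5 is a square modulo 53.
By Euler's criterion: 5^{26} ≡ 52 (mod 53). Since this equals -1 (≡ 52), 5 is not a QR.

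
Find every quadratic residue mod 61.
QRs mod 61: {1, 3, 4, 5, 9, 12, 13, 14, 15, 16, 19, 20, 22, 25, 27, 34, 36, 39, 41, 42, 45, 46, 47, 48, 49, 52, 56, 57, 58, 60}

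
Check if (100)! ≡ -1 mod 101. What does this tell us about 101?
(100)! mod 101 = 100. Since this equals -1 mod 101, Wilson confirms 101 is prime.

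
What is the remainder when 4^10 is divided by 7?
Using Fermat: 4^{6} ≡ 1 mod 7. 10 ≡ 4 mod 6. So 4^{10} ≡ 4^{4} ≡ 4 mod 7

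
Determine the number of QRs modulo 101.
For prime 101, there are (p-1)/2 = (101-1)/2 = 50 quadratic residues (excluding 0).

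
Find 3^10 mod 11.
Using Fermat: 3^{10} ≡ 1 mod 11. 10 ≡ 0 mod 10. So 3^{10} ≡ 3^{0} ≡ 1 mod 11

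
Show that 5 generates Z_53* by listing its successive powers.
5^1, 5^2, ..., 5^{52} mod 53: [5, 25, 19, 42, 51, 43, 3, 15, 22, 4, 20, 47, 23, 9, 45, 13, 12, 7, 35, 16, 27, 29, 39, 36, 21, 52, 48, 28, 34, 11, 2, 10, 50, 38, 31, 49, 33, 6, 30, 44, 8, 40, 41, 46, 18, 37, 26, 24, 14, 17, 32, 1]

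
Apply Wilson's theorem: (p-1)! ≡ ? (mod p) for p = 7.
By Wilson's theorem, (6)! ≡ -1 ≡ 6 mod 7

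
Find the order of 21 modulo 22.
Powers of 21 mod 22: 21^1≡21, 21^2≡1. ord_22(21) = 2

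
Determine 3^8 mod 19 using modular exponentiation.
By repeated squaring mod 19: 3^{1}≡3, 3^{2}≡9, 3^{4}≡5, 3^{8}≡6. So 3^{8} ≡ 6 mod 19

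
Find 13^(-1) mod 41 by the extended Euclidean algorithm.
Extended GCD: 13(19) + 41(-6) = 1. So 13^(-1) ≡ 19 mod 41. Verify: 13 × 19 = 247 ≡ 1 mod 41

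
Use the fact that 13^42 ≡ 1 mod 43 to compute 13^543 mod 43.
By Fermat: 13^{42} ≡ 1 mod 43. 543 ≡ 39 mod 42. So 13^{543} ≡ 13^{39} ≡ 11 mod 43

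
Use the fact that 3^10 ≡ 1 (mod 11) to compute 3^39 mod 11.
By Fermat: 3^{10} ≡ 1 (mod 11). 39 = 3×10 + 9. So 3^{39} ≡ 3^{9} ≡ 4 (mod 11)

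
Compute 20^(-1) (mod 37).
Since 37 is prime, by Fermat 20^(-1) ≡ 20^{35} ≡ 13 (mod 37). Verify: 20 × 13 = 260 ≡ 1 (mod 37)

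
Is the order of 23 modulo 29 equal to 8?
Powers of 23 mod 29: 23^1≡23, 23^2≡7, 23^3≡16, 23^4≡20, 23^5≡25, 23^6≡24, 23^7≡1. Already 23^7≡1, so the order is 7 < 8. No, the actual order is 7.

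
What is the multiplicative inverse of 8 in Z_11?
Since 11 is prime, by Fermat 8^(-1) ≡ 8^{9} ≡ 7 mod 11. Verify: 8 × 7 = 56 ≡ 1 mod 11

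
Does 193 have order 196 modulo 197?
193^{49} ≡ 1 (mod 197) and 49 < 196, so ord_197(193) = 49 ≠ 196 and 193 is not a primitive root.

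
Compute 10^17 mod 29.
By repeated squaring (mod 29): 10^{1}≡10, 10^{2}≡13, 10^{4}≡24, 10^{8}≡25, 10^{16}≡16. Then 10^{17} = 10^{16+1} ≡ 16 × 10 ≡ 15 (mod 29)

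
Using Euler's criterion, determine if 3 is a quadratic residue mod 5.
By Euler's criterion: 3^{2} ≡ 4 mod 5. Since this equals -1 (≡ 4), 3 is not a QR.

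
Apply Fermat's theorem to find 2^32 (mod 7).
By Fermat: 2^{6} ≡ 1 (mod 7). 32 = 5×6 + 2. So 2^{32} ≡ 2^{2} ≡ 4 (mod 7)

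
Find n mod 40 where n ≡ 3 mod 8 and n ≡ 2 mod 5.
M = 8 × 5 = 40. M₁ = 5, y₁ ≡ 5 mod 8. M₂ = 8, y₂ ≡ 2 mod 5. n = 3×5×5 + 2×8×2 ≡ 27 mod 40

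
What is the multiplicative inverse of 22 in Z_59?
Since 59 is prime, by Fermat 22^(-1) ≡ 22^{57} ≡ 51 mod 59. Verify: 22 × 51 = 1122 ≡ 1 mod 59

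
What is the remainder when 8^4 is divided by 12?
8^{4} = 4096 ≡ 4 mod 12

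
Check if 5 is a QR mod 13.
By Euler's criterion: 5^{6} ≡ 12 mod 13. Since this equals -1 (≡ 12), 5 is not a QR.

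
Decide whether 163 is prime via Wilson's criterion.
(162)! mod 163 = 162. Since 162 ≡ -1 mod 163, 163 is prime.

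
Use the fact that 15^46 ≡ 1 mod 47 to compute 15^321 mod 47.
By Fermat: 15^{46} ≡ 1 mod 47. 321 ≡ 45 mod 46. So 15^{321} ≡ 15^{45} ≡ 22 mod 47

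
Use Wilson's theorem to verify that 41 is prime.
(40)! mod 41 = 40. Since this equals -1 (mod 41), Wilson confirms 41 is prime.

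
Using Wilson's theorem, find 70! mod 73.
(72)! = (70)! × (71) × (72) ≡ -1 (mod 73). So (70)! ≡ -1 × [(72)(71)]^(-1) ≡ 36 (mod 73)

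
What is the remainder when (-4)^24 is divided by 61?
By repeated squaring (mod 61): (-4)^{1}≡57, (-4)^{2}≡16, (-4)^{4}≡12, (-4)^{8}≡22, (-4)^{16}≡57. Then (-4)^{24} = (-4)^{16+8} ≡ 57 × 22 ≡ 34 (mod 61)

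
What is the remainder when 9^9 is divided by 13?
By repeated squaring mod 13: 9^{1}≡9, 9^{2}≡3, 9^{4}≡9, 9^{8}≡3. Then 9^{9} = 9^{8+1} ≡ 3 × 9 ≡ 1 mod 13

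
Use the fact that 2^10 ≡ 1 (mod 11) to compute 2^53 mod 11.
By Fermat: 2^{10} ≡ 1 (mod 11). 53 = 5×10 + 3. So 2^{53} ≡ 2^{3} ≡ 8 (mod 11)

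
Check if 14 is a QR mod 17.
By Euler's criterion: 14^{8} ≡ 16 mod 17. Since this equals -1 (≡ 16), 14 is not a QR.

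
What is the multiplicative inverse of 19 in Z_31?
Since 31 is prime, by Fermat 19^(-1) ≡ 19^{29} ≡ 18 (mod 31). Verify: 19 × 18 = 342 ≡ 1 (mod 31)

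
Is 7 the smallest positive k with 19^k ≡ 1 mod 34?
Powers of 19 mod 34: 19^1≡19, 19^2≡21, 19^3≡25, 19^4≡33, 19^5≡15, 19^6≡13, 19^7≡9, 19^8≡1. 19^7≡9≢1, so ord ≠ 7. No, the actual order is 8.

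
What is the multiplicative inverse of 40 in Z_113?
Since 113 is prime, by Fermat 40^(-1) ≡ 40^{111} ≡ 65 mod 113. Verify: 40 × 65 = 2600 ≡ 1 mod 113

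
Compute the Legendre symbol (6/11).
(6/11) = 6^{5} mod 11 = -1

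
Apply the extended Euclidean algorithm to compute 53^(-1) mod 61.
Extended GCD: 53(-23) + 61(20) = 1. So 53^(-1) ≡ -23 ≡ 38 (mod 61). Verify: 53 × 38 = 2014 ≡ 1 (mod 61)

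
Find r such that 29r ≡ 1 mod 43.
Since 43 is prime, by Fermat 29^(-1) ≡ 29^{41} ≡ 3 mod 43. Verify: 29 × 3 = 87 ≡ 1 mod 43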